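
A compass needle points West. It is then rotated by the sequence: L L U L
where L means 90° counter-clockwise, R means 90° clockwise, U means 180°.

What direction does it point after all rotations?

Start: West
  L (left (90° counter-clockwise)) -> South
  L (left (90° counter-clockwise)) -> East
  U (U-turn (180°)) -> West
  L (left (90° counter-clockwise)) -> South
Final: South

Answer: Final heading: South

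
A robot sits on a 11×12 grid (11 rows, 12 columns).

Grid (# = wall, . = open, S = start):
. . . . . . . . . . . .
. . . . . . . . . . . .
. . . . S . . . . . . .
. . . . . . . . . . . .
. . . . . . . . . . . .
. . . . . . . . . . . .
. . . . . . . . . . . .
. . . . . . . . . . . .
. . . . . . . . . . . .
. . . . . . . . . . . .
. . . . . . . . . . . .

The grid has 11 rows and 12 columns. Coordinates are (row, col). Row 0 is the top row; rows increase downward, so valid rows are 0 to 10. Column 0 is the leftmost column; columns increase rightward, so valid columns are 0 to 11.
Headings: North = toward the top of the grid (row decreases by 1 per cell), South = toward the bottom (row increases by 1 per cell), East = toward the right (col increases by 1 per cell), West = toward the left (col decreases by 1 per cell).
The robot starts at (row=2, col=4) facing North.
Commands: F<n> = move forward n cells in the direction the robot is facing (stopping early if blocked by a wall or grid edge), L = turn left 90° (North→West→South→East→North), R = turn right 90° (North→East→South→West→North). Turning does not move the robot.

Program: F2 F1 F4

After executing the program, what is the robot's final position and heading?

Start: (row=2, col=4), facing North
  F2: move forward 2, now at (row=0, col=4)
  F1: move forward 0/1 (blocked), now at (row=0, col=4)
  F4: move forward 0/4 (blocked), now at (row=0, col=4)
Final: (row=0, col=4), facing North

Answer: Final position: (row=0, col=4), facing North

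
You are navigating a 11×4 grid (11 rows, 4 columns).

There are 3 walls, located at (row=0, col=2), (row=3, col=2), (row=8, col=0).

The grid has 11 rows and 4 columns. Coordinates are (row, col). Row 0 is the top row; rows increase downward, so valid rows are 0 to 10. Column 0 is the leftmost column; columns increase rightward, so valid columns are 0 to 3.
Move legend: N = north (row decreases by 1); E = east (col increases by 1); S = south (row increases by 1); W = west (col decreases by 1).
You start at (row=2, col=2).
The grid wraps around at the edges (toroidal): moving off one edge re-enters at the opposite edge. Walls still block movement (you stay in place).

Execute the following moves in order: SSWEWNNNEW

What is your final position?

Answer: Final position: (row=10, col=1)

Derivation:
Start: (row=2, col=2)
  S (south): blocked, stay at (row=2, col=2)
  S (south): blocked, stay at (row=2, col=2)
  W (west): (row=2, col=2) -> (row=2, col=1)
  E (east): (row=2, col=1) -> (row=2, col=2)
  W (west): (row=2, col=2) -> (row=2, col=1)
  N (north): (row=2, col=1) -> (row=1, col=1)
  N (north): (row=1, col=1) -> (row=0, col=1)
  N (north): (row=0, col=1) -> (row=10, col=1)
  E (east): (row=10, col=1) -> (row=10, col=2)
  W (west): (row=10, col=2) -> (row=10, col=1)
Final: (row=10, col=1)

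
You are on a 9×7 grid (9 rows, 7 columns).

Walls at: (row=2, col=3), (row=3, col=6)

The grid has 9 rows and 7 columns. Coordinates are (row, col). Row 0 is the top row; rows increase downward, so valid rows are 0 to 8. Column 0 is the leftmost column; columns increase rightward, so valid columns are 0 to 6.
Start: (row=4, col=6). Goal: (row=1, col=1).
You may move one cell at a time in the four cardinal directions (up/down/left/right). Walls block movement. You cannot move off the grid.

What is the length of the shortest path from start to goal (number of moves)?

BFS from (row=4, col=6) until reaching (row=1, col=1):
  Distance 0: (row=4, col=6)
  Distance 1: (row=4, col=5), (row=5, col=6)
  Distance 2: (row=3, col=5), (row=4, col=4), (row=5, col=5), (row=6, col=6)
  Distance 3: (row=2, col=5), (row=3, col=4), (row=4, col=3), (row=5, col=4), (row=6, col=5), (row=7, col=6)
  Distance 4: (row=1, col=5), (row=2, col=4), (row=2, col=6), (row=3, col=3), (row=4, col=2), (row=5, col=3), (row=6, col=4), (row=7, col=5), (row=8, col=6)
  Distance 5: (row=0, col=5), (row=1, col=4), (row=1, col=6), (row=3, col=2), (row=4, col=1), (row=5, col=2), (row=6, col=3), (row=7, col=4), (row=8, col=5)
  Distance 6: (row=0, col=4), (row=0, col=6), (row=1, col=3), (row=2, col=2), (row=3, col=1), (row=4, col=0), (row=5, col=1), (row=6, col=2), (row=7, col=3), (row=8, col=4)
  Distance 7: (row=0, col=3), (row=1, col=2), (row=2, col=1), (row=3, col=0), (row=5, col=0), (row=6, col=1), (row=7, col=2), (row=8, col=3)
  Distance 8: (row=0, col=2), (row=1, col=1), (row=2, col=0), (row=6, col=0), (row=7, col=1), (row=8, col=2)  <- goal reached here
One shortest path (8 moves): (row=4, col=6) -> (row=4, col=5) -> (row=4, col=4) -> (row=4, col=3) -> (row=4, col=2) -> (row=4, col=1) -> (row=3, col=1) -> (row=2, col=1) -> (row=1, col=1)

Answer: Shortest path length: 8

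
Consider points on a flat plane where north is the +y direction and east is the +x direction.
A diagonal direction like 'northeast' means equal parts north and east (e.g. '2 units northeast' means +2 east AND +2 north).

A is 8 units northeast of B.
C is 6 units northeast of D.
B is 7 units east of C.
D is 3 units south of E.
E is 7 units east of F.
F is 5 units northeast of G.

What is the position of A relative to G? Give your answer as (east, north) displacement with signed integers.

Place G at the origin (east=0, north=0).
  F is 5 units northeast of G: delta (east=+5, north=+5); F at (east=5, north=5).
  E is 7 units east of F: delta (east=+7, north=+0); E at (east=12, north=5).
  D is 3 units south of E: delta (east=+0, north=-3); D at (east=12, north=2).
  C is 6 units northeast of D: delta (east=+6, north=+6); C at (east=18, north=8).
  B is 7 units east of C: delta (east=+7, north=+0); B at (east=25, north=8).
  A is 8 units northeast of B: delta (east=+8, north=+8); A at (east=33, north=16).
Therefore A relative to G: (east=33, north=16).

Answer: A is at (east=33, north=16) relative to G.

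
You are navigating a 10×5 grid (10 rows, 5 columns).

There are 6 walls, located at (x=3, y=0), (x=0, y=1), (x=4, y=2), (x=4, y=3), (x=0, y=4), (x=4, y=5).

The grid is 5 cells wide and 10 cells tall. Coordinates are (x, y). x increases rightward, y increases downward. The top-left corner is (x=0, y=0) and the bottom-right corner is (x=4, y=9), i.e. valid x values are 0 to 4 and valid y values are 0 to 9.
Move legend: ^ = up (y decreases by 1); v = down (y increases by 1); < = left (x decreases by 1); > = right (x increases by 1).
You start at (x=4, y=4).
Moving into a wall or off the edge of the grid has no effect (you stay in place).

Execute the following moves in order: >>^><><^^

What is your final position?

Answer: Final position: (x=3, y=2)

Derivation:
Start: (x=4, y=4)
  > (right): blocked, stay at (x=4, y=4)
  > (right): blocked, stay at (x=4, y=4)
  ^ (up): blocked, stay at (x=4, y=4)
  > (right): blocked, stay at (x=4, y=4)
  < (left): (x=4, y=4) -> (x=3, y=4)
  > (right): (x=3, y=4) -> (x=4, y=4)
  < (left): (x=4, y=4) -> (x=3, y=4)
  ^ (up): (x=3, y=4) -> (x=3, y=3)
  ^ (up): (x=3, y=3) -> (x=3, y=2)
Final: (x=3, y=2)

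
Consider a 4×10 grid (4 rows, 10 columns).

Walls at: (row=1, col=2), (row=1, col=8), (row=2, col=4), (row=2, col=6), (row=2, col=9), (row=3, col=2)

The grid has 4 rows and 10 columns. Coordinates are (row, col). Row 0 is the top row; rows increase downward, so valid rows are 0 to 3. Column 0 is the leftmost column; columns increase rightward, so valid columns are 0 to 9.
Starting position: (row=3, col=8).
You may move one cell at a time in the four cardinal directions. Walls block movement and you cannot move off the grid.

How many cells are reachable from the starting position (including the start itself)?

Answer: Reachable cells: 34

Derivation:
BFS flood-fill from (row=3, col=8):
  Distance 0: (row=3, col=8)
  Distance 1: (row=2, col=8), (row=3, col=7), (row=3, col=9)
  Distance 2: (row=2, col=7), (row=3, col=6)
  Distance 3: (row=1, col=7), (row=3, col=5)
  Distance 4: (row=0, col=7), (row=1, col=6), (row=2, col=5), (row=3, col=4)
  Distance 5: (row=0, col=6), (row=0, col=8), (row=1, col=5), (row=3, col=3)
  Distance 6: (row=0, col=5), (row=0, col=9), (row=1, col=4), (row=2, col=3)
  Distance 7: (row=0, col=4), (row=1, col=3), (row=1, col=9), (row=2, col=2)
  Distance 8: (row=0, col=3), (row=2, col=1)
  Distance 9: (row=0, col=2), (row=1, col=1), (row=2, col=0), (row=3, col=1)
  Distance 10: (row=0, col=1), (row=1, col=0), (row=3, col=0)
  Distance 11: (row=0, col=0)
Total reachable: 34 (grid has 34 open cells total)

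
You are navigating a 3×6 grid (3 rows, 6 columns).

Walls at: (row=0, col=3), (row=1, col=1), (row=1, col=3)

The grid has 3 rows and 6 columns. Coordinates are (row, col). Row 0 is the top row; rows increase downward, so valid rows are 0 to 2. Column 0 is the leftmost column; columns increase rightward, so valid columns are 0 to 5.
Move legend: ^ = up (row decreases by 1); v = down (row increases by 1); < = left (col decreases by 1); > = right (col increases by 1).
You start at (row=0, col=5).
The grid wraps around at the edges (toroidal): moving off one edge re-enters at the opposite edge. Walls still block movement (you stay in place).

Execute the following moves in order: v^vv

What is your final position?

Start: (row=0, col=5)
  v (down): (row=0, col=5) -> (row=1, col=5)
  ^ (up): (row=1, col=5) -> (row=0, col=5)
  v (down): (row=0, col=5) -> (row=1, col=5)
  v (down): (row=1, col=5) -> (row=2, col=5)
Final: (row=2, col=5)

Answer: Final position: (row=2, col=5)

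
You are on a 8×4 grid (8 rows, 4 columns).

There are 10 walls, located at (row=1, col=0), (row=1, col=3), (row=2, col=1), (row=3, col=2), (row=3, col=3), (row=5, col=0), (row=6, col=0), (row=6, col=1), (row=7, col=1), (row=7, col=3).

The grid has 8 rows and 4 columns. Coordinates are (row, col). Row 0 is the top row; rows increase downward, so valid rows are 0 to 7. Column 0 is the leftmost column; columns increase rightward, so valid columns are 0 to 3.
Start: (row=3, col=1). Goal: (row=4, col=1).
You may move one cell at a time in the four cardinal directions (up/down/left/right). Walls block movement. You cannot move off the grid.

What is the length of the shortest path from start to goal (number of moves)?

Answer: Shortest path length: 1

Derivation:
BFS from (row=3, col=1) until reaching (row=4, col=1):
  Distance 0: (row=3, col=1)
  Distance 1: (row=3, col=0), (row=4, col=1)  <- goal reached here
One shortest path (1 moves): (row=3, col=1) -> (row=4, col=1)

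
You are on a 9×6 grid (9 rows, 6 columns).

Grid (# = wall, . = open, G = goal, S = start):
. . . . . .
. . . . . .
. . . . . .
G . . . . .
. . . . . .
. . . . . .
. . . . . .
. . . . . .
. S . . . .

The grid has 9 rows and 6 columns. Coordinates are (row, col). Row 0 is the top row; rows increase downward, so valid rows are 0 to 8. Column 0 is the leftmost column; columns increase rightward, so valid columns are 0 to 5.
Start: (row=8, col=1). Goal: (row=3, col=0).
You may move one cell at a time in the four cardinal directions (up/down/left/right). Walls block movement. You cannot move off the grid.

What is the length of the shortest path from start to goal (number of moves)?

Answer: Shortest path length: 6

Derivation:
BFS from (row=8, col=1) until reaching (row=3, col=0):
  Distance 0: (row=8, col=1)
  Distance 1: (row=7, col=1), (row=8, col=0), (row=8, col=2)
  Distance 2: (row=6, col=1), (row=7, col=0), (row=7, col=2), (row=8, col=3)
  Distance 3: (row=5, col=1), (row=6, col=0), (row=6, col=2), (row=7, col=3), (row=8, col=4)
  Distance 4: (row=4, col=1), (row=5, col=0), (row=5, col=2), (row=6, col=3), (row=7, col=4), (row=8, col=5)
  Distance 5: (row=3, col=1), (row=4, col=0), (row=4, col=2), (row=5, col=3), (row=6, col=4), (row=7, col=5)
  Distance 6: (row=2, col=1), (row=3, col=0), (row=3, col=2), (row=4, col=3), (row=5, col=4), (row=6, col=5)  <- goal reached here
One shortest path (6 moves): (row=8, col=1) -> (row=8, col=0) -> (row=7, col=0) -> (row=6, col=0) -> (row=5, col=0) -> (row=4, col=0) -> (row=3, col=0)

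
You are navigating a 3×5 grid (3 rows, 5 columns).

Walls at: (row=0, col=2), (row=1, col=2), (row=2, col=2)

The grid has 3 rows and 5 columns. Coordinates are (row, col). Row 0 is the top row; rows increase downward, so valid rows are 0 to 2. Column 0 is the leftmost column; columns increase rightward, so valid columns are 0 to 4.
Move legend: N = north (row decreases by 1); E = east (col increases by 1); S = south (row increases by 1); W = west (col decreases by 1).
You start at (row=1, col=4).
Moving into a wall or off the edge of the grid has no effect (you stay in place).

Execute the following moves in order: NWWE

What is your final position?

Answer: Final position: (row=0, col=4)

Derivation:
Start: (row=1, col=4)
  N (north): (row=1, col=4) -> (row=0, col=4)
  W (west): (row=0, col=4) -> (row=0, col=3)
  W (west): blocked, stay at (row=0, col=3)
  E (east): (row=0, col=3) -> (row=0, col=4)
Final: (row=0, col=4)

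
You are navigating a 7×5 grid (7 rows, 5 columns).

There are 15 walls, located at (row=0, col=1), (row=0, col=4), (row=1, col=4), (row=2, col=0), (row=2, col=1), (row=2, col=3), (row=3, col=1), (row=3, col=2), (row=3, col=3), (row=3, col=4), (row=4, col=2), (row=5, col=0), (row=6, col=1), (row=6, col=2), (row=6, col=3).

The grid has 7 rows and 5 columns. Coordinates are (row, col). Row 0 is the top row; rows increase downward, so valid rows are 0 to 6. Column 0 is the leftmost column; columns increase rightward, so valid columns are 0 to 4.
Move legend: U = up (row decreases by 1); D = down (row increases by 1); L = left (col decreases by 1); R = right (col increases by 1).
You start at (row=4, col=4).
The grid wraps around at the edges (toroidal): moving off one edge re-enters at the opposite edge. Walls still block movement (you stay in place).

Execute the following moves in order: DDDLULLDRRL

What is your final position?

Start: (row=4, col=4)
  D (down): (row=4, col=4) -> (row=5, col=4)
  D (down): (row=5, col=4) -> (row=6, col=4)
  D (down): blocked, stay at (row=6, col=4)
  L (left): blocked, stay at (row=6, col=4)
  U (up): (row=6, col=4) -> (row=5, col=4)
  L (left): (row=5, col=4) -> (row=5, col=3)
  L (left): (row=5, col=3) -> (row=5, col=2)
  D (down): blocked, stay at (row=5, col=2)
  R (right): (row=5, col=2) -> (row=5, col=3)
  R (right): (row=5, col=3) -> (row=5, col=4)
  L (left): (row=5, col=4) -> (row=5, col=3)
Final: (row=5, col=3)

Answer: Final position: (row=5, col=3)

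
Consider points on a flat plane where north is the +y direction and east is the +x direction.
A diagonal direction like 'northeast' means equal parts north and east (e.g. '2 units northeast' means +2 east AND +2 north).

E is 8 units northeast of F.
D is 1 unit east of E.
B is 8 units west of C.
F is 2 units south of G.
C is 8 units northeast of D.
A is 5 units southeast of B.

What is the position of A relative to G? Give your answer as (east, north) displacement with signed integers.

Place G at the origin (east=0, north=0).
  F is 2 units south of G: delta (east=+0, north=-2); F at (east=0, north=-2).
  E is 8 units northeast of F: delta (east=+8, north=+8); E at (east=8, north=6).
  D is 1 unit east of E: delta (east=+1, north=+0); D at (east=9, north=6).
  C is 8 units northeast of D: delta (east=+8, north=+8); C at (east=17, north=14).
  B is 8 units west of C: delta (east=-8, north=+0); B at (east=9, north=14).
  A is 5 units southeast of B: delta (east=+5, north=-5); A at (east=14, north=9).
Therefore A relative to G: (east=14, north=9).

Answer: A is at (east=14, north=9) relative to G.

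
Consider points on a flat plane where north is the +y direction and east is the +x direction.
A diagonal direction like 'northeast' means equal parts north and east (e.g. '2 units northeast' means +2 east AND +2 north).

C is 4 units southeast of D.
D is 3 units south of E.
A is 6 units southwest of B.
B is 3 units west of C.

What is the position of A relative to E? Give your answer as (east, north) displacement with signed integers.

Place E at the origin (east=0, north=0).
  D is 3 units south of E: delta (east=+0, north=-3); D at (east=0, north=-3).
  C is 4 units southeast of D: delta (east=+4, north=-4); C at (east=4, north=-7).
  B is 3 units west of C: delta (east=-3, north=+0); B at (east=1, north=-7).
  A is 6 units southwest of B: delta (east=-6, north=-6); A at (east=-5, north=-13).
Therefore A relative to E: (east=-5, north=-13).

Answer: A is at (east=-5, north=-13) relative to E.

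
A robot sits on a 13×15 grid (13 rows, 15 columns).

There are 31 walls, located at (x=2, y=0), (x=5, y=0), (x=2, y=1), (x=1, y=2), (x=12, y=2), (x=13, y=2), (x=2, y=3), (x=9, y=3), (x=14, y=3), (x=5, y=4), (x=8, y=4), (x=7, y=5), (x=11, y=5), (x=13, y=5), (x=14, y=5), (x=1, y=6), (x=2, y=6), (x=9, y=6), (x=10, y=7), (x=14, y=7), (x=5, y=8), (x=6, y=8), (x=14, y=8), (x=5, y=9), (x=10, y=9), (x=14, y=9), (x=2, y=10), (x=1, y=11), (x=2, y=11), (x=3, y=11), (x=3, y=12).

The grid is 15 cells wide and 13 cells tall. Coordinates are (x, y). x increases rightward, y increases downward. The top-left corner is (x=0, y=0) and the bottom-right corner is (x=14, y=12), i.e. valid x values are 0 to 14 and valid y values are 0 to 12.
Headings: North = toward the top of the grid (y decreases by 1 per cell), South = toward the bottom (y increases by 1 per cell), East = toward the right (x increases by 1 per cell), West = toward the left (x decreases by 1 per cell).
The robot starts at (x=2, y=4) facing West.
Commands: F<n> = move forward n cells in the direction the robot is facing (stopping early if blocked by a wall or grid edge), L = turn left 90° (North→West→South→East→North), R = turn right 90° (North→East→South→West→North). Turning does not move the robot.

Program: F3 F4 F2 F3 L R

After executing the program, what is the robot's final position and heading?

Answer: Final position: (x=0, y=4), facing West

Derivation:
Start: (x=2, y=4), facing West
  F3: move forward 2/3 (blocked), now at (x=0, y=4)
  F4: move forward 0/4 (blocked), now at (x=0, y=4)
  F2: move forward 0/2 (blocked), now at (x=0, y=4)
  F3: move forward 0/3 (blocked), now at (x=0, y=4)
  L: turn left, now facing South
  R: turn right, now facing West
Final: (x=0, y=4), facing West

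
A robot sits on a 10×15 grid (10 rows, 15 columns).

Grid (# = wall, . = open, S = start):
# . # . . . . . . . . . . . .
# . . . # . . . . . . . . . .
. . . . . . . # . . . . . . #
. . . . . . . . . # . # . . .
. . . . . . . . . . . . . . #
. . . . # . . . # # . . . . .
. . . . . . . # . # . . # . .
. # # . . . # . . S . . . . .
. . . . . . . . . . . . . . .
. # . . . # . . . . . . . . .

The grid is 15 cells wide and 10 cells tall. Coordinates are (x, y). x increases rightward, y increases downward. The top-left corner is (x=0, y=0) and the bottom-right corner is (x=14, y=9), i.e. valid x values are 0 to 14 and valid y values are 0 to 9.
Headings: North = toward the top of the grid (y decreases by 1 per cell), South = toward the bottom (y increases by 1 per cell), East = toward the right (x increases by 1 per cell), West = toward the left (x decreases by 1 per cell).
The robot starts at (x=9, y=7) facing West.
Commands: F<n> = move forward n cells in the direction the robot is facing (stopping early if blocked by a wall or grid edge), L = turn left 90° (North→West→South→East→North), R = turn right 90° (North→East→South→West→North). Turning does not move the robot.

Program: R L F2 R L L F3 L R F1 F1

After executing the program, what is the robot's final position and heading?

Start: (x=9, y=7), facing West
  R: turn right, now facing North
  L: turn left, now facing West
  F2: move forward 2, now at (x=7, y=7)
  R: turn right, now facing North
  L: turn left, now facing West
  L: turn left, now facing South
  F3: move forward 2/3 (blocked), now at (x=7, y=9)
  L: turn left, now facing East
  R: turn right, now facing South
  F1: move forward 0/1 (blocked), now at (x=7, y=9)
  F1: move forward 0/1 (blocked), now at (x=7, y=9)
Final: (x=7, y=9), facing South

Answer: Final position: (x=7, y=9), facing South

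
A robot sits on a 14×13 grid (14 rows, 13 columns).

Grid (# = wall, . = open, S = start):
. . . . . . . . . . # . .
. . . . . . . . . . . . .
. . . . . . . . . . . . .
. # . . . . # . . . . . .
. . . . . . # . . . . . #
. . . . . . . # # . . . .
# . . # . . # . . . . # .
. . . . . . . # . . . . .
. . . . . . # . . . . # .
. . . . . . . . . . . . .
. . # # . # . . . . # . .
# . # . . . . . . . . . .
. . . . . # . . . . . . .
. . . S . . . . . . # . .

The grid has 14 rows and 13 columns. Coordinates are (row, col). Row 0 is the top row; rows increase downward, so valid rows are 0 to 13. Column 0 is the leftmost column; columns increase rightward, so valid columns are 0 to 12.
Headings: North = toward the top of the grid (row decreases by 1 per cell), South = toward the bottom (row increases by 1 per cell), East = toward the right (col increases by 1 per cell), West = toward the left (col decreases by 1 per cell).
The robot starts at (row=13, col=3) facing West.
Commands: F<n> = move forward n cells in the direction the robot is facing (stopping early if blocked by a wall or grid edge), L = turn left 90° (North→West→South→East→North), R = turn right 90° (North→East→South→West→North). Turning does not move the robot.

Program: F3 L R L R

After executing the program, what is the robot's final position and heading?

Answer: Final position: (row=13, col=0), facing West

Derivation:
Start: (row=13, col=3), facing West
  F3: move forward 3, now at (row=13, col=0)
  L: turn left, now facing South
  R: turn right, now facing West
  L: turn left, now facing South
  R: turn right, now facing West
Final: (row=13, col=0), facing West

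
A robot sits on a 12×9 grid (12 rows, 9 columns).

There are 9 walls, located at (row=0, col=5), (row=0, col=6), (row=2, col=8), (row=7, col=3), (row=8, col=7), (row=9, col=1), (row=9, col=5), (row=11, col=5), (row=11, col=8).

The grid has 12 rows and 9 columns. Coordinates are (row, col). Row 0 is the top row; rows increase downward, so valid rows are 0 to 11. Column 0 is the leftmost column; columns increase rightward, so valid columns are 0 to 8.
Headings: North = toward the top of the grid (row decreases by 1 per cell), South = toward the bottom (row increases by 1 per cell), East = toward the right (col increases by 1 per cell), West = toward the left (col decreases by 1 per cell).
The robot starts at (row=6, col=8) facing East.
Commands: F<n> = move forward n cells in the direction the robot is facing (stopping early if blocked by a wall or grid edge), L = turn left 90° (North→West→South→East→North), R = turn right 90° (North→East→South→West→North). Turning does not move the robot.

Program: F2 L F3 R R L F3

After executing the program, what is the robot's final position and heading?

Answer: Final position: (row=3, col=8), facing East

Derivation:
Start: (row=6, col=8), facing East
  F2: move forward 0/2 (blocked), now at (row=6, col=8)
  L: turn left, now facing North
  F3: move forward 3, now at (row=3, col=8)
  R: turn right, now facing East
  R: turn right, now facing South
  L: turn left, now facing East
  F3: move forward 0/3 (blocked), now at (row=3, col=8)
Final: (row=3, col=8), facing East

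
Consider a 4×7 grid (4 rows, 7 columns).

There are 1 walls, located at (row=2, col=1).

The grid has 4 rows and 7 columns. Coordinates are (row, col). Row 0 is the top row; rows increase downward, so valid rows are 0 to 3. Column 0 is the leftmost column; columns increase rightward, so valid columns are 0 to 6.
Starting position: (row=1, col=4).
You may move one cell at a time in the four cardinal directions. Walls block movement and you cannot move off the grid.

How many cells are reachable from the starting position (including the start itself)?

Answer: Reachable cells: 27

Derivation:
BFS flood-fill from (row=1, col=4):
  Distance 0: (row=1, col=4)
  Distance 1: (row=0, col=4), (row=1, col=3), (row=1, col=5), (row=2, col=4)
  Distance 2: (row=0, col=3), (row=0, col=5), (row=1, col=2), (row=1, col=6), (row=2, col=3), (row=2, col=5), (row=3, col=4)
  Distance 3: (row=0, col=2), (row=0, col=6), (row=1, col=1), (row=2, col=2), (row=2, col=6), (row=3, col=3), (row=3, col=5)
  Distance 4: (row=0, col=1), (row=1, col=0), (row=3, col=2), (row=3, col=6)
  Distance 5: (row=0, col=0), (row=2, col=0), (row=3, col=1)
  Distance 6: (row=3, col=0)
Total reachable: 27 (grid has 27 open cells total)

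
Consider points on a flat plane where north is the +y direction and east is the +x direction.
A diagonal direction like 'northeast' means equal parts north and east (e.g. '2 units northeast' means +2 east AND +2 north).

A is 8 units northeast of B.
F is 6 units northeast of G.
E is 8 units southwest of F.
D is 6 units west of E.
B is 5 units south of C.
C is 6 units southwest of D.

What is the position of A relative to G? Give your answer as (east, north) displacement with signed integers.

Place G at the origin (east=0, north=0).
  F is 6 units northeast of G: delta (east=+6, north=+6); F at (east=6, north=6).
  E is 8 units southwest of F: delta (east=-8, north=-8); E at (east=-2, north=-2).
  D is 6 units west of E: delta (east=-6, north=+0); D at (east=-8, north=-2).
  C is 6 units southwest of D: delta (east=-6, north=-6); C at (east=-14, north=-8).
  B is 5 units south of C: delta (east=+0, north=-5); B at (east=-14, north=-13).
  A is 8 units northeast of B: delta (east=+8, north=+8); A at (east=-6, north=-5).
Therefore A relative to G: (east=-6, north=-5).

Answer: A is at (east=-6, north=-5) relative to G.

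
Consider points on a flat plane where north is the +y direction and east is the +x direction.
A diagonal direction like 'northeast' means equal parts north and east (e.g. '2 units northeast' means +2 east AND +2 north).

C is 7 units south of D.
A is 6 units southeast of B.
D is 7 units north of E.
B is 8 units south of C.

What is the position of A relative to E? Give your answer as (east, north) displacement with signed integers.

Answer: A is at (east=6, north=-14) relative to E.

Derivation:
Place E at the origin (east=0, north=0).
  D is 7 units north of E: delta (east=+0, north=+7); D at (east=0, north=7).
  C is 7 units south of D: delta (east=+0, north=-7); C at (east=0, north=0).
  B is 8 units south of C: delta (east=+0, north=-8); B at (east=0, north=-8).
  A is 6 units southeast of B: delta (east=+6, north=-6); A at (east=6, north=-14).
Therefore A relative to E: (east=6, north=-14).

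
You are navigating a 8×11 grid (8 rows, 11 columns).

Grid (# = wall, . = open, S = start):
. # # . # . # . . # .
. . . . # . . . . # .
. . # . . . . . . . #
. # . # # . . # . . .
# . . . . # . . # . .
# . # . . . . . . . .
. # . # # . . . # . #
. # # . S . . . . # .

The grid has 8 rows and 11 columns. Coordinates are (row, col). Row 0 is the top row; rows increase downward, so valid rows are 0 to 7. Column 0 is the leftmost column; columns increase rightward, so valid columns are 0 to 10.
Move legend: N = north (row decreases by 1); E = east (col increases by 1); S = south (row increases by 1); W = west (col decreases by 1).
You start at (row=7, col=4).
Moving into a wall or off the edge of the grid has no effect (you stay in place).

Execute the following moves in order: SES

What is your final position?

Start: (row=7, col=4)
  S (south): blocked, stay at (row=7, col=4)
  E (east): (row=7, col=4) -> (row=7, col=5)
  S (south): blocked, stay at (row=7, col=5)
Final: (row=7, col=5)

Answer: Final position: (row=7, col=5)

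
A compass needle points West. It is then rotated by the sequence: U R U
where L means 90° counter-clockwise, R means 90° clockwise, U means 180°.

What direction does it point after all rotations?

Start: West
  U (U-turn (180°)) -> East
  R (right (90° clockwise)) -> South
  U (U-turn (180°)) -> North
Final: North

Answer: Final heading: North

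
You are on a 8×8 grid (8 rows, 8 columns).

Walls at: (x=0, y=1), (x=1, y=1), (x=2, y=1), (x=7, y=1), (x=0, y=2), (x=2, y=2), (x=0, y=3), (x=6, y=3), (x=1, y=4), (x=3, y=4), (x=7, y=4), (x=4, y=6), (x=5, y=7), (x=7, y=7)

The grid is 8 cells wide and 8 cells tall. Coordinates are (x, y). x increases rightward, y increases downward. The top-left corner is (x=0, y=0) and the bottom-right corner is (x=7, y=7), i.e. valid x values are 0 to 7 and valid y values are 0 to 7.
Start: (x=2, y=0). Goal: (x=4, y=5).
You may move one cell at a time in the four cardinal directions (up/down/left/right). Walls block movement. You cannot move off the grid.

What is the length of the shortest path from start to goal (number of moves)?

Answer: Shortest path length: 7

Derivation:
BFS from (x=2, y=0) until reaching (x=4, y=5):
  Distance 0: (x=2, y=0)
  Distance 1: (x=1, y=0), (x=3, y=0)
  Distance 2: (x=0, y=0), (x=4, y=0), (x=3, y=1)
  Distance 3: (x=5, y=0), (x=4, y=1), (x=3, y=2)
  Distance 4: (x=6, y=0), (x=5, y=1), (x=4, y=2), (x=3, y=3)
  Distance 5: (x=7, y=0), (x=6, y=1), (x=5, y=2), (x=2, y=3), (x=4, y=3)
  Distance 6: (x=6, y=2), (x=1, y=3), (x=5, y=3), (x=2, y=4), (x=4, y=4)
  Distance 7: (x=1, y=2), (x=7, y=2), (x=5, y=4), (x=2, y=5), (x=4, y=5)  <- goal reached here
One shortest path (7 moves): (x=2, y=0) -> (x=3, y=0) -> (x=4, y=0) -> (x=4, y=1) -> (x=4, y=2) -> (x=4, y=3) -> (x=4, y=4) -> (x=4, y=5)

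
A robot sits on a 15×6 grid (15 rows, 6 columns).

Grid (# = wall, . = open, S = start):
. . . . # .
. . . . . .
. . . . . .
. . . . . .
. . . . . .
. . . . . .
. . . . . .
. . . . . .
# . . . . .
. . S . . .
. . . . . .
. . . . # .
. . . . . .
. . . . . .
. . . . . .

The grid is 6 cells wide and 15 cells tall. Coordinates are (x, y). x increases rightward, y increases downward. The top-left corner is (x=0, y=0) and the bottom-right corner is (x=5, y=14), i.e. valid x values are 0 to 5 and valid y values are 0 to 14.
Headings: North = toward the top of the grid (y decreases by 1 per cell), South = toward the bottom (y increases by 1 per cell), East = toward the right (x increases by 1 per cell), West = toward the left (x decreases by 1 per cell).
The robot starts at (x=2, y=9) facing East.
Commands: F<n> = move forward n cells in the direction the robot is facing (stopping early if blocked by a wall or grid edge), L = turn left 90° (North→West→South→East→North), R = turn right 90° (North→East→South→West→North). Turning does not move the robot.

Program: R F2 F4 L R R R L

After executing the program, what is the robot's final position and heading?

Start: (x=2, y=9), facing East
  R: turn right, now facing South
  F2: move forward 2, now at (x=2, y=11)
  F4: move forward 3/4 (blocked), now at (x=2, y=14)
  L: turn left, now facing East
  R: turn right, now facing South
  R: turn right, now facing West
  R: turn right, now facing North
  L: turn left, now facing West
Final: (x=2, y=14), facing West

Answer: Final position: (x=2, y=14), facing West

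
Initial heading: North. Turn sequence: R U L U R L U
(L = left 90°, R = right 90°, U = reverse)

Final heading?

Answer: Final heading: South

Derivation:
Start: North
  R (right (90° clockwise)) -> East
  U (U-turn (180°)) -> West
  L (left (90° counter-clockwise)) -> South
  U (U-turn (180°)) -> North
  R (right (90° clockwise)) -> East
  L (left (90° counter-clockwise)) -> North
  U (U-turn (180°)) -> South
Final: South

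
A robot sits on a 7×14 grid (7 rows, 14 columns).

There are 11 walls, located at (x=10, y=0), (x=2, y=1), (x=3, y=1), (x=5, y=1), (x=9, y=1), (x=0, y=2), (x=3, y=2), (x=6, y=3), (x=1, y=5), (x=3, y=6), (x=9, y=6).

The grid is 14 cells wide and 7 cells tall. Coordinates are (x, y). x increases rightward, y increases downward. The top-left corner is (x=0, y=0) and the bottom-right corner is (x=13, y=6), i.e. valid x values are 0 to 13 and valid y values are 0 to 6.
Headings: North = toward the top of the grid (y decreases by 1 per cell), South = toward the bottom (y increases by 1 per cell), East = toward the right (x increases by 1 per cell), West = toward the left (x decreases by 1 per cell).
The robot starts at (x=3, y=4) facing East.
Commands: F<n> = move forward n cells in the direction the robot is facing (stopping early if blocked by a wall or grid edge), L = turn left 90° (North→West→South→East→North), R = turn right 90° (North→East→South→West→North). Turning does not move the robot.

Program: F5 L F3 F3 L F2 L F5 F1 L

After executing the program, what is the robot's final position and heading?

Start: (x=3, y=4), facing East
  F5: move forward 5, now at (x=8, y=4)
  L: turn left, now facing North
  F3: move forward 3, now at (x=8, y=1)
  F3: move forward 1/3 (blocked), now at (x=8, y=0)
  L: turn left, now facing West
  F2: move forward 2, now at (x=6, y=0)
  L: turn left, now facing South
  F5: move forward 2/5 (blocked), now at (x=6, y=2)
  F1: move forward 0/1 (blocked), now at (x=6, y=2)
  L: turn left, now facing East
Final: (x=6, y=2), facing East

Answer: Final position: (x=6, y=2), facing East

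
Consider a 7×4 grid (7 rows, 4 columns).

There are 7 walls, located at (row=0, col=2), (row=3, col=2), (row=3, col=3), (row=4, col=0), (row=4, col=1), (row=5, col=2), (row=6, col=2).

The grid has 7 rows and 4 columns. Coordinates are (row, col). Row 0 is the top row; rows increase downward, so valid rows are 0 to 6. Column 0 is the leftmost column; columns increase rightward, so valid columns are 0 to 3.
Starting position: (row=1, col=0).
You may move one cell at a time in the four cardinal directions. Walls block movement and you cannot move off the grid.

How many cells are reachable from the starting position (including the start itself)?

BFS flood-fill from (row=1, col=0):
  Distance 0: (row=1, col=0)
  Distance 1: (row=0, col=0), (row=1, col=1), (row=2, col=0)
  Distance 2: (row=0, col=1), (row=1, col=2), (row=2, col=1), (row=3, col=0)
  Distance 3: (row=1, col=3), (row=2, col=2), (row=3, col=1)
  Distance 4: (row=0, col=3), (row=2, col=3)
Total reachable: 13 (grid has 21 open cells total)

Answer: Reachable cells: 13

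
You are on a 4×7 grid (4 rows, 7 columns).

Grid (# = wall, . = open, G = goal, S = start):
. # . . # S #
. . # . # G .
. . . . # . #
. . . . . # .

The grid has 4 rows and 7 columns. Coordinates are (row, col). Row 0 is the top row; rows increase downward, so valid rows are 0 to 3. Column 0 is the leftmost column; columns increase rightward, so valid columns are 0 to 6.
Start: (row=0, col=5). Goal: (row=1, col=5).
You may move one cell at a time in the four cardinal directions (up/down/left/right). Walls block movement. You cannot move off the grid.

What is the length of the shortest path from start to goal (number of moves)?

Answer: Shortest path length: 1

Derivation:
BFS from (row=0, col=5) until reaching (row=1, col=5):
  Distance 0: (row=0, col=5)
  Distance 1: (row=1, col=5)  <- goal reached here
One shortest path (1 moves): (row=0, col=5) -> (row=1, col=5)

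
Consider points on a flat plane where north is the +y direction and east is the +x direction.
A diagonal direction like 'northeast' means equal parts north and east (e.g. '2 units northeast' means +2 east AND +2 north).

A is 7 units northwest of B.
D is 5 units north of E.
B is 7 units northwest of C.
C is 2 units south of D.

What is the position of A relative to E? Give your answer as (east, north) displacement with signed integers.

Answer: A is at (east=-14, north=17) relative to E.

Derivation:
Place E at the origin (east=0, north=0).
  D is 5 units north of E: delta (east=+0, north=+5); D at (east=0, north=5).
  C is 2 units south of D: delta (east=+0, north=-2); C at (east=0, north=3).
  B is 7 units northwest of C: delta (east=-7, north=+7); B at (east=-7, north=10).
  A is 7 units northwest of B: delta (east=-7, north=+7); A at (east=-14, north=17).
Therefore A relative to E: (east=-14, north=17).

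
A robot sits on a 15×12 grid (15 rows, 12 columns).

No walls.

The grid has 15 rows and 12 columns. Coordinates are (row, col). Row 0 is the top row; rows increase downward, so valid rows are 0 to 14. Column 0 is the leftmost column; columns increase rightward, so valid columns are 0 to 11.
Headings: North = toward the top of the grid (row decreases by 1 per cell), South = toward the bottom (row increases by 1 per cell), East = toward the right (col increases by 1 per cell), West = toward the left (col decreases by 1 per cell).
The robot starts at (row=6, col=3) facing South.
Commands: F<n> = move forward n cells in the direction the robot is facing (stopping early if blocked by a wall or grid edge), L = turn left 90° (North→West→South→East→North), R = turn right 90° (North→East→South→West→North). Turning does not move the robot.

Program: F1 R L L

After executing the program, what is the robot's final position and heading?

Start: (row=6, col=3), facing South
  F1: move forward 1, now at (row=7, col=3)
  R: turn right, now facing West
  L: turn left, now facing South
  L: turn left, now facing East
Final: (row=7, col=3), facing East

Answer: Final position: (row=7, col=3), facing East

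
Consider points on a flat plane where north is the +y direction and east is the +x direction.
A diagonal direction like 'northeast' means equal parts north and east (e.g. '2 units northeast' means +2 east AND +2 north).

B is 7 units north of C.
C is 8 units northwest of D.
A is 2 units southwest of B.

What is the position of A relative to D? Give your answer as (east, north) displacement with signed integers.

Answer: A is at (east=-10, north=13) relative to D.

Derivation:
Place D at the origin (east=0, north=0).
  C is 8 units northwest of D: delta (east=-8, north=+8); C at (east=-8, north=8).
  B is 7 units north of C: delta (east=+0, north=+7); B at (east=-8, north=15).
  A is 2 units southwest of B: delta (east=-2, north=-2); A at (east=-10, north=13).
Therefore A relative to D: (east=-10, north=13).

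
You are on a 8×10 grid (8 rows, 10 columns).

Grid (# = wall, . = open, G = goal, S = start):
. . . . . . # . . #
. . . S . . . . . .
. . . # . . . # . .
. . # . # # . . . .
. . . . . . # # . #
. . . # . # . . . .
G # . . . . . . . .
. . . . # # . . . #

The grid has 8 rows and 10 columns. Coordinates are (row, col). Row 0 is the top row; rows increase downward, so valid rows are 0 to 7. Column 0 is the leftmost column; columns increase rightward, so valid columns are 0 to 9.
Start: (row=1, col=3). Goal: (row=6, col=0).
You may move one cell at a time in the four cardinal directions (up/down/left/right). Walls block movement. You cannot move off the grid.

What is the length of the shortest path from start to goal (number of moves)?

BFS from (row=1, col=3) until reaching (row=6, col=0):
  Distance 0: (row=1, col=3)
  Distance 1: (row=0, col=3), (row=1, col=2), (row=1, col=4)
  Distance 2: (row=0, col=2), (row=0, col=4), (row=1, col=1), (row=1, col=5), (row=2, col=2), (row=2, col=4)
  Distance 3: (row=0, col=1), (row=0, col=5), (row=1, col=0), (row=1, col=6), (row=2, col=1), (row=2, col=5)
  Distance 4: (row=0, col=0), (row=1, col=7), (row=2, col=0), (row=2, col=6), (row=3, col=1)
  Distance 5: (row=0, col=7), (row=1, col=8), (row=3, col=0), (row=3, col=6), (row=4, col=1)
  Distance 6: (row=0, col=8), (row=1, col=9), (row=2, col=8), (row=3, col=7), (row=4, col=0), (row=4, col=2), (row=5, col=1)
  Distance 7: (row=2, col=9), (row=3, col=8), (row=4, col=3), (row=5, col=0), (row=5, col=2)
  Distance 8: (row=3, col=3), (row=3, col=9), (row=4, col=4), (row=4, col=8), (row=6, col=0), (row=6, col=2)  <- goal reached here
One shortest path (8 moves): (row=1, col=3) -> (row=1, col=2) -> (row=1, col=1) -> (row=1, col=0) -> (row=2, col=0) -> (row=3, col=0) -> (row=4, col=0) -> (row=5, col=0) -> (row=6, col=0)

Answer: Shortest path length: 8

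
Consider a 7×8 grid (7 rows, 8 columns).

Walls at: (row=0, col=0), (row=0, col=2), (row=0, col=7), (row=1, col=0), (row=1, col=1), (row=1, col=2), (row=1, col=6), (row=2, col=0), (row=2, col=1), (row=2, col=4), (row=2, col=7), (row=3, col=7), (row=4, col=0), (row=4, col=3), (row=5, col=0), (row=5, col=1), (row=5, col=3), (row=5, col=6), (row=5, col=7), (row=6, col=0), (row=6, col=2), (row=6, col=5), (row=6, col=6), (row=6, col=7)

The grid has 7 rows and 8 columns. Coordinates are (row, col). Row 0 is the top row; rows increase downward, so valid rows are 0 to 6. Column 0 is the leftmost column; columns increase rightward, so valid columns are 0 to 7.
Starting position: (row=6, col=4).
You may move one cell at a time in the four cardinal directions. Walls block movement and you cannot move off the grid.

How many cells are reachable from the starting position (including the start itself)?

BFS flood-fill from (row=6, col=4):
  Distance 0: (row=6, col=4)
  Distance 1: (row=5, col=4), (row=6, col=3)
  Distance 2: (row=4, col=4), (row=5, col=5)
  Distance 3: (row=3, col=4), (row=4, col=5)
  Distance 4: (row=3, col=3), (row=3, col=5), (row=4, col=6)
  Distance 5: (row=2, col=3), (row=2, col=5), (row=3, col=2), (row=3, col=6), (row=4, col=7)
  Distance 6: (row=1, col=3), (row=1, col=5), (row=2, col=2), (row=2, col=6), (row=3, col=1), (row=4, col=2)
  Distance 7: (row=0, col=3), (row=0, col=5), (row=1, col=4), (row=3, col=0), (row=4, col=1), (row=5, col=2)
  Distance 8: (row=0, col=4), (row=0, col=6)
Total reachable: 29 (grid has 32 open cells total)

Answer: Reachable cells: 29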